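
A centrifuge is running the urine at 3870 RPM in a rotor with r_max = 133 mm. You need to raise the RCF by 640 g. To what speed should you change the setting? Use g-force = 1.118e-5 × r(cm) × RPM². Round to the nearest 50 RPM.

N₂ ≈ 4400 RPM

r = 133 mm = 13.3 cm
Current RCF = 1.118 × 10⁻⁵ × 13.3 × (3870)² = 1.118 × 10⁻⁵ × 13.3 × 14,976,900 ≈ 2,227 × g
Target RCF = 2,227 + 640 = 2,867 × g
N² = 2,867 / (14.8694 × 10⁻⁵) = 19,281,208
N ≈ √19,281,208 ≈ 4,391.0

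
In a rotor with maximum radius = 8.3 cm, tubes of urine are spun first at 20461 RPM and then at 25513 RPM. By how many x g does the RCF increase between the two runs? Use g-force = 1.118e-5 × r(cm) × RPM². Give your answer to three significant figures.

21600 x g

RCF₁ = 1.118 × 10⁻⁵ × 8.3 × (20461)² = 1.118 × 10⁻⁵ × 8.3 × 418,652,521 ≈ 38,848.4 × g
RCF₂ = 1.118 × 10⁻⁵ × 8.3 × (25513)² = 1.118 × 10⁻⁵ × 8.3 × 650,913,169 ≈ 60,400.8 × g
Increase = 60,400.8 − 38,848.4 = 21,552.4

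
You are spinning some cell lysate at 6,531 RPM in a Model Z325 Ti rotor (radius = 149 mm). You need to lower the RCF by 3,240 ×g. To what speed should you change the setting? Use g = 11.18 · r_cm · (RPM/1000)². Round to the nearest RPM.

r = 149 mm = 14.9 cm
Current RCF = 11.18 × 14.9 × (6.531)² = 11.18 × 14.9 × 42.653961 ≈ 7,105.4 × g
Target RCF = 7,105.4 − 3,240 = 3,865.4 × g
(N/1000)² = 3,865.4 / 166.582 = 23.20419
N = 1000 × √23.20419 ≈ 4,817.1

4817 RPM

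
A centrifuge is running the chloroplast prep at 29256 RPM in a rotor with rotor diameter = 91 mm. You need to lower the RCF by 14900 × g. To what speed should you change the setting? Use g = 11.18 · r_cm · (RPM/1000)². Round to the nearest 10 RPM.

≈ 23730 RPM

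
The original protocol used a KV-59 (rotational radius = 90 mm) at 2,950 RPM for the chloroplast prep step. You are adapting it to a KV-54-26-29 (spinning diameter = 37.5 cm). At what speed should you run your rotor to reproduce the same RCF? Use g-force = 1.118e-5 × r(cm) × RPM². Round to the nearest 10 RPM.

2040 RPM

Original rotor: r = 90 mm = 9.0 cm
RCF_original = 1.118 × 10⁻⁵ × 9 × (2950)² = 1.118 × 10⁻⁵ × 9 × 8,702,500 ≈ 875.6 × g
Your rotor: r = 37.5 / 2 = 18.75 cm
875.6 = 1.118 × 10⁻⁵ × 18.75 × N²
N² = 875.6 / (20.9625 × 10⁻⁵) = 4,176,983
N ≈ √4,176,983 ≈ 2,043.8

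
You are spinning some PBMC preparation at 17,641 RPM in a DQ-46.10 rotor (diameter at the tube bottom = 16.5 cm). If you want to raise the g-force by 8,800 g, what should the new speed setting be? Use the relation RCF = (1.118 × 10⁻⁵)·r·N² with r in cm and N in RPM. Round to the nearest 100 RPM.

20200 RPM

r = 16.5 / 2 = 8.25 cm
Current RCF = 1.118 × 10⁻⁵ × 8.25 × (17641)² = 1.118 × 10⁻⁵ × 8.25 × 311,204,881 ≈ 28,704 × g
Target RCF = 28,704 + 8,800 = 37,504 × g
N² = 37,504 / (9.2235 × 10⁻⁵) = 406,613,541
N ≈ √406,613,541 ≈ 20,164.7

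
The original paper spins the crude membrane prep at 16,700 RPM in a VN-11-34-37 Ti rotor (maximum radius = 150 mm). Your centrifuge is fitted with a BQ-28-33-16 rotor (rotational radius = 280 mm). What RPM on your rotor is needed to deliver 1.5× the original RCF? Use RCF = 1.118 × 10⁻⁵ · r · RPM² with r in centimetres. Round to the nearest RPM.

≈ 14970 RPM

Original rotor: r = 150 mm = 15.0 cm
RCF = 1.118 × 10⁻⁵ × r × N²
RCF_original = 1.118 × 10⁻⁵ × 15 × (16700)² = 1.118 × 10⁻⁵ × 15 × 278,890,000 ≈ 46,769.9 × g
Target RCF = 1.5 × 46,769.9 ≈ 70,154.9 × g
Your rotor: r = 280 mm = 28.0 cm
70,154.9 = 1.118 × 10⁻⁵ × 28 × N²
N² = 70,154.9 / (31.304 × 10⁻⁵) = 224,108,421
N ≈ √224,108,421 ≈ 14,970.3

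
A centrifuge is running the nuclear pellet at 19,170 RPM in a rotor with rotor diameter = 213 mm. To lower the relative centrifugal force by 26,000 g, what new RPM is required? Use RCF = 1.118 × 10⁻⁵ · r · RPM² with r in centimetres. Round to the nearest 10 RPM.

r = 213 mm / 2 = 106.5 mm = 10.65 cm
Current RCF = 1.118 × 10⁻⁵ × 10.65 × (19170)² = 1.118 × 10⁻⁵ × 10.65 × 367,488,900 ≈ 43,755.8 × g
Target RCF = 43,755.8 − 26,000 = 17,755.8 × g
N² = 17,755.8 / (11.9067 × 10⁻⁵) = 149,124,443
N ≈ √149,124,443 ≈ 12,211.7

N₂ ≈ 12210 RPM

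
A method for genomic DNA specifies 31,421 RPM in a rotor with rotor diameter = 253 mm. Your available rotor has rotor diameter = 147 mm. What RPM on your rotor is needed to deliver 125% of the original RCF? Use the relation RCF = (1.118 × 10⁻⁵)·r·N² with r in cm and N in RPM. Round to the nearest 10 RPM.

Original rotor: r = 253 mm / 2 = 126.5 mm = 12.65 cm
RCF_original = 1.118 × 10⁻⁵ × 12.65 × (31421)² = 1.118 × 10⁻⁵ × 12.65 × 987,279,241 ≈ 139,627.9 × g
Target RCF = 1.25 × 139,627.9 ≈ 174,534.9 × g
Your rotor: r = 147 mm / 2 = 73.5 mm = 7.35 cm
174,534.9 = 1.118 × 10⁻⁵ × 7.35 × N²
N² = 174,534.9 / (8.2173 × 10⁻⁵) = 2,123,993,282
N ≈ √2,123,993,282 ≈ 46,086.8

46090 RPM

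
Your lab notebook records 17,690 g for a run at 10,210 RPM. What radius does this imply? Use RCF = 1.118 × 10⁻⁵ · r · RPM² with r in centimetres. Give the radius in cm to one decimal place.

≈ 15.2 cm

RCF = 1.118 × 10⁻⁵ × r × N²
17690 = 1.118 × 10⁻⁵ × r × (10210)²
r = 17690 / (1.118 × 10⁻⁵ × 104,244,100) = 17690 / 1165.449 ≈ 15.179 cm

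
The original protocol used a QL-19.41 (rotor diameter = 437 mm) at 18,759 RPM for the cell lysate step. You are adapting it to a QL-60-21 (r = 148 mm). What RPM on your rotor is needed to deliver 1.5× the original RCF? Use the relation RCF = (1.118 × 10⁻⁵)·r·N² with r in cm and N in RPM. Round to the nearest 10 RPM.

≈ 27920 RPM

Original rotor: r = 437 mm / 2 = 218.5 mm = 21.85 cm
RCF_original = 1.118 × 10⁻⁵ × 21.85 × (18759)² = 1.118 × 10⁻⁵ × 21.85 × 351,900,081 ≈ 85,963.2 × g
Target RCF = 1.5 × 85,963.2 ≈ 128,944.8 × g
Your rotor: r = 148 mm = 14.8 cm
128,944.8 = 1.118 × 10⁻⁵ × 14.8 × N²
N² = 128,944.8 / (16.5464 × 10⁻⁵) = 779,292,172
N ≈ √779,292,172 ≈ 27,915.8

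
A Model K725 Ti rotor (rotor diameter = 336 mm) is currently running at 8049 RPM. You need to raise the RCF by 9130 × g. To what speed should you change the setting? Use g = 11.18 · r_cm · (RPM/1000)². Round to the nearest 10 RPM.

r = 336 mm / 2 = 168 mm = 16.8 cm
Current RCF = 11.18 × 16.8 × (8.049)² = 11.18 × 16.8 × 64.786401 ≈ 12,168.4 × g
Target RCF = 12,168.4 + 9,130 = 21,298.4 × g
(N/1000)² = 21,298.4 / 187.824 = 113.3955
N = 1000 × √113.3955 ≈ 10,648.7

10650 RPM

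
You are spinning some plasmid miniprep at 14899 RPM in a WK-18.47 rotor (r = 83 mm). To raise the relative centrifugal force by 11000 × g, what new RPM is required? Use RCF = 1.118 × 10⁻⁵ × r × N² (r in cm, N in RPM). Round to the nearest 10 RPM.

N₂ ≈ 18450 RPM

r = 83 mm = 8.3 cm
Current RCF = 1.118 × 10⁻⁵ × 8.3 × (14899)² = 1.118 × 10⁻⁵ × 8.3 × 221,980,201 ≈ 20,598.4 × g
Target RCF = 20,598.4 + 11,000 = 31,598.4 × g
N² = 31,598.4 / (9.2794 × 10⁻⁵) = 340,522,017
N ≈ √340,522,017 ≈ 18,453.2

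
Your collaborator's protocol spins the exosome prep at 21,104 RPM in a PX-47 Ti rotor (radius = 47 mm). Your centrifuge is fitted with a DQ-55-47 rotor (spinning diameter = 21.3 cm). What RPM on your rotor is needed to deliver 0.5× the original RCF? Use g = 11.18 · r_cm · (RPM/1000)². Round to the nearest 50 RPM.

9900 RPM

Original rotor: r = 47 mm = 4.7 cm
RCF_original = 11.18 × 4.7 × (21.104)² = 11.18 × 4.7 × 445.378816 ≈ 23,402.9 × g
Target RCF = 0.5 × 23,402.9 ≈ 11,701.5 × g
Your rotor: r = 21.3 / 2 = 10.65 cm
11,701.5 = 11.18 × 10.65 × (N/1000)²
(N/1000)² = 11,701.5 / 119.067 = 98.2766
N = 1000 × √98.2766 ≈ 9,913.5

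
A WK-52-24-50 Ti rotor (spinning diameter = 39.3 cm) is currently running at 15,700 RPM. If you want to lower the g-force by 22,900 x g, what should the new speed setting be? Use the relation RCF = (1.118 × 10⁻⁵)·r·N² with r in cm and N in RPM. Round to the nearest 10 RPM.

≈ 11930 RPM

r = 39.3 / 2 = 19.65 cm
Current RCF = 1.118 × 10⁻⁵ × 19.65 × (15700)² = 1.118 × 10⁻⁵ × 19.65 × 246,490,000 ≈ 54,150.6 × g
Target RCF = 54,150.6 − 22,900 = 31,250.6 × g
N² = 31,250.6 / (21.9687 × 10⁻⁵) = 142,250,566
N ≈ √142,250,566 ≈ 11,926.9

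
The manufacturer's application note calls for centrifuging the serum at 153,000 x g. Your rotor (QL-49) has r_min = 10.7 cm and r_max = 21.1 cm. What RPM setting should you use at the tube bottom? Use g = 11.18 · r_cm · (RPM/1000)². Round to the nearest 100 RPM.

Use r_max = 21.1 cm.
153,000 = 11.18 × 21.1 × (N/1000)²
(N/1000)² = 153,000 / 235.898 = 648.5854
N = 1000 × √648.5854 ≈ 25,467.3

N ≈ 25500 RPM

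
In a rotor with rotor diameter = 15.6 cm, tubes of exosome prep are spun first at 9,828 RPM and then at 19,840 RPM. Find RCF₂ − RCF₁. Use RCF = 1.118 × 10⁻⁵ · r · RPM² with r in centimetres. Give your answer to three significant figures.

25900 x g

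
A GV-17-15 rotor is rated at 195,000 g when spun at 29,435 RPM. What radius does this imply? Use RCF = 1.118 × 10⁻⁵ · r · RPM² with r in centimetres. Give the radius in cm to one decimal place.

RCF = 1.118 × 10⁻⁵ × r × N²
195000 = 1.118 × 10⁻⁵ × r × (29435)²
r = 195000 / (1.118 × 10⁻⁵ × 866,419,225) = 195000 / 9686.567 ≈ 20.131 cm

20.1 cm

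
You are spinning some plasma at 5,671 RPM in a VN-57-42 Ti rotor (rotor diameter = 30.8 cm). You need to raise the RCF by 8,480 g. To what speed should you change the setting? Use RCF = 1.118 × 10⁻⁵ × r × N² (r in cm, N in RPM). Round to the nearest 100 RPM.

≈ 9000 RPM

r = 30.8 / 2 = 15.4 cm
Current RCF = 1.118 × 10⁻⁵ × 15.4 × (5671)² = 1.118 × 10⁻⁵ × 15.4 × 32,160,241 ≈ 5,537.1 × g
Target RCF = 5,537.1 + 8,480 = 14,017.1 × g
N² = 14,017.1 / (17.2172 × 10⁻⁵) = 81,413,354
N ≈ √81,413,354 ≈ 9,022.9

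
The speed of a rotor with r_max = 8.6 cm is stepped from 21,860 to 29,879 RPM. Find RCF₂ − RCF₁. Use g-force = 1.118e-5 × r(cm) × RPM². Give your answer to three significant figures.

39900 × g

RCF₁ = 1.118 × 10⁻⁵ × 8.6 × (21860)² = 1.118 × 10⁻⁵ × 8.6 × 477,859,600 ≈ 45,945.2 × g
RCF₂ = 1.118 × 10⁻⁵ × 8.6 × (29879)² = 1.118 × 10⁻⁵ × 8.6 × 892,754,641 ≈ 85,836.6 × g
Increase = 85,836.6 − 45,945.2 = 39,891.4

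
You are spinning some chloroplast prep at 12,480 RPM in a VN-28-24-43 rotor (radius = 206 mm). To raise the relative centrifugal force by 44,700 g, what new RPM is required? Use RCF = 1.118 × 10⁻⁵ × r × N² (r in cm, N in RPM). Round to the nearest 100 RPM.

r = 206 mm = 20.6 cm
Current RCF = 1.118 × 10⁻⁵ × 20.6 × (12480)² = 1.118 × 10⁻⁵ × 20.6 × 155,750,400 ≈ 35,870.6 × g
Target RCF = 35,870.6 + 44,700 = 80,570.6 × g
N² = 80,570.6 / (23.0308 × 10⁻⁵) = 349,838,477
N ≈ √349,838,477 ≈ 18,704.0

≈ 18700 RPM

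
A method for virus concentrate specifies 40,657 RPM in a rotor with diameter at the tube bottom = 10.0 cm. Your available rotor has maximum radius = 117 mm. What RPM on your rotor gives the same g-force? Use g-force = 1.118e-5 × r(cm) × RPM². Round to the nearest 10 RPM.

26580 RPM

Original rotor: r = 10.0 / 2 = 5 cm
RCF = 1.118 × 10⁻⁵ × r × N²
RCF_original = 1.118 × 10⁻⁵ × 5 × (40657)² = 1.118 × 10⁻⁵ × 5 × 1,652,991,649 ≈ 92,402.2 × g
Your rotor: r = 117 mm = 11.7 cm
92,402.2 = 1.118 × 10⁻⁵ × 11.7 × N²
N² = 92,402.2 / (13.0806 × 10⁻⁵) = 706,406,434
N ≈ √706,406,434 ≈ 26,578.3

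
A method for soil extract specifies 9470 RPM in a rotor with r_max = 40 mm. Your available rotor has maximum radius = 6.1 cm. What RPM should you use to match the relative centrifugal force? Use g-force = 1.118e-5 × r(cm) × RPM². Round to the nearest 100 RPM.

7700 RPM

Original rotor: r = 40 mm = 4.0 cm
RCF_original = 1.118 × 10⁻⁵ × 4 × (9470)² = 1.118 × 10⁻⁵ × 4 × 89,680,900 ≈ 4,010.5 × g
4,010.5 = 1.118 × 10⁻⁵ × 6.1 × N²
N² = 4,010.5 / (6.8198 × 10⁻⁵) = 58,806,710
N ≈ √58,806,710 ≈ 7,668.6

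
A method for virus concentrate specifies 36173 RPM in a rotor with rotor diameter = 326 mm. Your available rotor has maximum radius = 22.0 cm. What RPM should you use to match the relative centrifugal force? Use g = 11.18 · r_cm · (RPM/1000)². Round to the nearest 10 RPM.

Original rotor: r = 326 mm / 2 = 163 mm = 16.3 cm
RCF_original = 11.18 × 16.3 × (36.173)² = 11.18 × 16.3 × 1,308.485929 ≈ 238,450.6 × g
238,450.6 = 11.18 × 22 × (N/1000)²
(N/1000)² = 238,450.6 / 245.96 = 969.469
N = 1000 × √969.469 ≈ 31,136.3

31140 RPM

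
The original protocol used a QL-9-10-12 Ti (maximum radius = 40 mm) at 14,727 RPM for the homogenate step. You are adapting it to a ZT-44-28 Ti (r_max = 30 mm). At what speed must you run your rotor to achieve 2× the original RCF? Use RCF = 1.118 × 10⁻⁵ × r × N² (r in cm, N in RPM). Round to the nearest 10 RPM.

Original rotor: r = 40 mm = 4.0 cm
RCF_original = 1.118 × 10⁻⁵ × 4 × (14727)² = 1.118 × 10⁻⁵ × 4 × 216,884,529 ≈ 9,699.1 × g
Target RCF = 2 × 9,699.1 ≈ 19,398.2 × g
Your rotor: r = 30 mm = 3.0 cm
19,398.2 = 1.118 × 10⁻⁵ × 3 × N²
N² = 19,398.2 / (3.354 × 10⁻⁵) = 578,360,167
N ≈ √578,360,167 ≈ 24,049.1

≈ 24050 RPM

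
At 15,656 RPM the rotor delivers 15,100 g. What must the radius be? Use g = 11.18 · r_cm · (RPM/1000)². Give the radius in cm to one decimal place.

r ≈ 5.5 cm

15100 = 11.18 × r × (15.656)²
r = 15100 / (11.18 × 245.110336) = 15100 / 2740.334 ≈ 5.510 cm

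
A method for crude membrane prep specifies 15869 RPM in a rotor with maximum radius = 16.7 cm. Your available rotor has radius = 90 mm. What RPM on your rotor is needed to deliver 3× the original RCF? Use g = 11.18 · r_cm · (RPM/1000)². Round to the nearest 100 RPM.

≈ 37400 RPM

RCF_original = 11.18 × 16.7 × (15.869)² = 11.18 × 16.7 × 251.825161 ≈ 47,017.3 × g
Target RCF = 3 × 47,017.3 ≈ 141,051.9 × g
Your rotor: r = 90 mm = 9.0 cm
141,051.9 = 11.18 × 9 × (N/1000)²
(N/1000)² = 141,051.9 / 100.62 = 1401.828
N = 1000 × √1401.828 ≈ 37,441.0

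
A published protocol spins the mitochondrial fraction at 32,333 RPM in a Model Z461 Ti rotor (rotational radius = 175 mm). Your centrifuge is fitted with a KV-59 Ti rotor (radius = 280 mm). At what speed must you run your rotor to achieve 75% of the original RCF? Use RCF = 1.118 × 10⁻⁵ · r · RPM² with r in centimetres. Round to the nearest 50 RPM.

22150 RPM

Original rotor: r = 175 mm = 17.5 cm
RCF_original = 1.118 × 10⁻⁵ × 17.5 × (32333)² = 1.118 × 10⁻⁵ × 17.5 × 1,045,422,889 ≈ 204,537 × g
Target RCF = 0.75 × 204,537 ≈ 153,402.8 × g
Your rotor: r = 280 mm = 28.0 cm
153,402.8 = 1.118 × 10⁻⁵ × 28 × N²
N² = 153,402.8 / (31.304 × 10⁻⁵) = 490,042,167
N ≈ √490,042,167 ≈ 22,136.9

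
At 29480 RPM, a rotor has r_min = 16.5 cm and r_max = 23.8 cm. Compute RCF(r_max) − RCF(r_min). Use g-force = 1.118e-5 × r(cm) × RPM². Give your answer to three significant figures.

ΔRCF = 1.118 × 10⁻⁵ × (r_max − r_min) × N² = 1.118 × 10⁻⁵ × 7.3 × 869,070,400 ≈ 70,928.3

ΔRCF ≈ 70900 x g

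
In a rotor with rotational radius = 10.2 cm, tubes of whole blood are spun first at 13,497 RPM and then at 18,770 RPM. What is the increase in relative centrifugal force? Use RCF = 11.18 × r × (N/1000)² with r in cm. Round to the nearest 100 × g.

RCF₁ = 11.18 × 10.2 × (13.497)² = 11.18 × 10.2 × 182.169009 ≈ 20,773.8 × g
RCF₂ = 11.18 × 10.2 × (18.77)² = 11.18 × 10.2 × 352.3129 ≈ 40,176.4 × g
Increase = 40,176.4 − 20,773.8 = 19,402.6

19400 × g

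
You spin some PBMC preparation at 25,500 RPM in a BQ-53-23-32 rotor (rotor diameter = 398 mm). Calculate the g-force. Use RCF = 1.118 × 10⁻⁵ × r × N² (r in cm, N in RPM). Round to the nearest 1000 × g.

r = 398 mm / 2 = 199 mm = 19.9 cm
RCF = 1.118 × 10⁻⁵ × r × N²
RCF = 1.118 × 10⁻⁵ × 19.9 × (25500)² = 1.118 × 10⁻⁵ × 19.9 × 650,250,000 ≈ 144,668.9 × g

145000 x g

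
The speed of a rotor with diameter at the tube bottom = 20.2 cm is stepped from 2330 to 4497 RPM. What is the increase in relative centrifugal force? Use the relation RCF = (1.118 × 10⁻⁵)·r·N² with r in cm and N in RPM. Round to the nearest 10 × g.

≈ 1670 g

r = 20.2 / 2 = 10.1 cm
RCF₁ = 1.118 × 10⁻⁵ × 10.1 × (2330)² = 1.118 × 10⁻⁵ × 10.1 × 5,428,900 ≈ 613 × g
RCF₂ = 1.118 × 10⁻⁵ × 10.1 × (4497)² = 1.118 × 10⁻⁵ × 10.1 × 20,223,009 ≈ 2,283.5 × g
Increase = 2,283.5 − 613 = 1,670.5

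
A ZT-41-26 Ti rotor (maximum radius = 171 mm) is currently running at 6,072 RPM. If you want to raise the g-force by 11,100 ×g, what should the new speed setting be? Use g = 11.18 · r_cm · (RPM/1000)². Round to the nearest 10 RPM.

r = 171 mm = 17.1 cm
Current RCF = 11.18 × 17.1 × (6.072)² = 11.18 × 17.1 × 36.869184 ≈ 7,048.6 × g
Target RCF = 7,048.6 + 11,100 = 18,148.6 × g
(N/1000)² = 18,148.6 / 191.178 = 94.93038
N = 1000 × √94.93038 ≈ 9,743.2

≈ 9740 RPM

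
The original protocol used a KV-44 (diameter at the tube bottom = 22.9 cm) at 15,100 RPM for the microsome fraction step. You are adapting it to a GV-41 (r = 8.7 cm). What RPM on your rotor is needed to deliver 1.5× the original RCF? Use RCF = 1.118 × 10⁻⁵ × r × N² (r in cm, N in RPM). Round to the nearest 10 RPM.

Original rotor: r = 22.9 / 2 = 11.45 cm
RCF_original = 1.118 × 10⁻⁵ × 11.45 × (15100)² = 1.118 × 10⁻⁵ × 11.45 × 228,010,000 ≈ 29,187.8 × g
Target RCF = 1.5 × 29,187.8 ≈ 43,781.7 × g
43,781.7 = 1.118 × 10⁻⁵ × 8.7 × N²
N² = 43,781.7 / (9.7266 × 10⁻⁵) = 450,123,373
N ≈ √450,123,373 ≈ 21,216.1

21220 RPM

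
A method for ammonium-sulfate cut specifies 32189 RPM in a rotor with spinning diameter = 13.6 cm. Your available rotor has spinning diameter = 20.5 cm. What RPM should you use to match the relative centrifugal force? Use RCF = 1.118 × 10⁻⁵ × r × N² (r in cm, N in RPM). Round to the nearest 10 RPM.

Original rotor: r = 13.6 / 2 = 6.8 cm
RCF_original = 1.118 × 10⁻⁵ × 6.8 × (32189)² = 1.118 × 10⁻⁵ × 6.8 × 1,036,131,721 ≈ 78,770.9 × g
Your rotor: r = 20.5 / 2 = 10.25 cm
78,770.9 = 1.118 × 10⁻⁵ × 10.25 × N²
N² = 78,770.9 / (11.4595 × 10⁻⁵) = 687,385,139
N ≈ √687,385,139 ≈ 26,218.0

26220 RPM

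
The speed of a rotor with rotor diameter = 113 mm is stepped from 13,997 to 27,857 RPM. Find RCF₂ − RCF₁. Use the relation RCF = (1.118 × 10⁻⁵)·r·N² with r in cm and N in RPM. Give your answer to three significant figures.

r = 113 mm / 2 = 56.5 mm = 5.65 cm
RCF₁ = 1.118 × 10⁻⁵ × 5.65 × (13997)² = 1.118 × 10⁻⁵ × 5.65 × 195,916,009 ≈ 12,375.4 × g
RCF₂ = 1.118 × 10⁻⁵ × 5.65 × (27857)² = 1.118 × 10⁻⁵ × 5.65 × 776,012,449 ≈ 49,018.4 × g
Increase = 49,018.4 − 12,375.4 = 36,643

36600 g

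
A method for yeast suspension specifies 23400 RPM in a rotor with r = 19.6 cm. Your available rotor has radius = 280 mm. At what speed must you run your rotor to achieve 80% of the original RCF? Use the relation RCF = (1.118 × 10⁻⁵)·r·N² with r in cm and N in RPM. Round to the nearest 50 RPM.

17500 RPM

RCF = 1.118 × 10⁻⁵ × r × N²
RCF_original = 1.118 × 10⁻⁵ × 19.6 × (23400)² = 1.118 × 10⁻⁵ × 19.6 × 547,560,000 ≈ 119,985.7 × g
Target RCF = 0.8 × 119,985.7 ≈ 95,988.6 × g
Your rotor: r = 280 mm = 28.0 cm
95,988.6 = 1.118 × 10⁻⁵ × 28 × N²
N² = 95,988.6 / (31.304 × 10⁻⁵) = 306,633,657
N ≈ √306,633,657 ≈ 17,511.0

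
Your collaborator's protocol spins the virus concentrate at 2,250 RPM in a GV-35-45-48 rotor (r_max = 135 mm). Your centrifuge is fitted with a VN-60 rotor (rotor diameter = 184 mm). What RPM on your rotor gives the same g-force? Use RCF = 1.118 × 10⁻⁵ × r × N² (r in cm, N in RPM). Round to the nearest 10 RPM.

≈ 2730 RPM

Original rotor: r = 135 mm = 13.5 cm
RCF = 1.118 × 10⁻⁵ × r × N²
RCF_original = 1.118 × 10⁻⁵ × 13.5 × (2250)² = 1.118 × 10⁻⁵ × 13.5 × 5,062,500 ≈ 764.1 × g
Your rotor: r = 184 mm / 2 = 92 mm = 9.2 cm
764.1 = 1.118 × 10⁻⁵ × 9.2 × N²
N² = 764.1 / (10.2856 × 10⁻⁵) = 7,428,833
N ≈ √7,428,833 ≈ 2,725.6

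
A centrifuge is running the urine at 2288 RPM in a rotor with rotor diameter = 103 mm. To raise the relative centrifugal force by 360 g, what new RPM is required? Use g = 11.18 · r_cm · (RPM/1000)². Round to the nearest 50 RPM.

3400 RPM

r = 103 mm / 2 = 51.5 mm = 5.15 cm
Current RCF = 11.18 × 5.15 × (2.288)² = 11.18 × 5.15 × 5.234944 ≈ 301.4 × g
Target RCF = 301.4 + 360 = 661.4 × g
(N/1000)² = 661.4 / 57.577 = 11.48723
N = 1000 × √11.48723 ≈ 3,389.3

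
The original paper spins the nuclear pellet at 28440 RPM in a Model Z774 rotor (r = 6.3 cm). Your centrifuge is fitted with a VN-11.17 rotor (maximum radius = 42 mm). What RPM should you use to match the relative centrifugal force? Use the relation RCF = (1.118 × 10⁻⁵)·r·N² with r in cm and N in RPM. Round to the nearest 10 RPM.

RCF_original = 1.118 × 10⁻⁵ × 6.3 × (28440)² = 1.118 × 10⁻⁵ × 6.3 × 808,833,600 ≈ 56,969.4 × g
Your rotor: r = 42 mm = 4.2 cm
56,969.4 = 1.118 × 10⁻⁵ × 4.2 × N²
N² = 56,969.4 / (4.6956 × 10⁻⁵) = 1,213,250,703
N ≈ √1,213,250,703 ≈ 34,831.7

34830 RPM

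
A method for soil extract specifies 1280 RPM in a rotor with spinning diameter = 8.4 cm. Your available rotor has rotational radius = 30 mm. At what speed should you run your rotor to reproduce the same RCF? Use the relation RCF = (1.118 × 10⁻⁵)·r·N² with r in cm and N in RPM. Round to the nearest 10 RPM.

≈ 1510 RPM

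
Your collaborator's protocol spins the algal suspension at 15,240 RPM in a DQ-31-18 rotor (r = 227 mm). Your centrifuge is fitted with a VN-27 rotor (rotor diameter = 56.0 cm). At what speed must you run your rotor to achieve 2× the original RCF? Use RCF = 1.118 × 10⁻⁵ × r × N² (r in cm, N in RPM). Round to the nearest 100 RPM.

≈ 19400 RPM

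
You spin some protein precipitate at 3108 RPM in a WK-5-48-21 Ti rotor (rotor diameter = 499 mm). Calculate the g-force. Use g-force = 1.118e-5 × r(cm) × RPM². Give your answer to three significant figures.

2690 g

r = 499 mm / 2 = 249.5 mm = 24.95 cm
RCF = 1.118 × 10⁻⁵ × r × N²
RCF = 1.118 × 10⁻⁵ × 24.95 × (3108)² = 1.118 × 10⁻⁵ × 24.95 × 9,659,664 ≈ 2,694.5 × g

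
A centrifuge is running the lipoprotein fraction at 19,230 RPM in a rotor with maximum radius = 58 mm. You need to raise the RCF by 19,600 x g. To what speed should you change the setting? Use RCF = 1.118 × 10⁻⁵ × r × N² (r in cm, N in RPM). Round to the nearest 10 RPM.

25920 RPM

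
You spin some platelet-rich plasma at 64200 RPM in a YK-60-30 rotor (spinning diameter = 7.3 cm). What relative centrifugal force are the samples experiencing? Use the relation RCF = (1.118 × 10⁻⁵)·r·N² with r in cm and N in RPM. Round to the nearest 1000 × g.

≈ 168000 × g

r = 7.3 / 2 = 3.65 cm
RCF = 1.118 × 10⁻⁵ × 3.65 × (64200)² = 1.118 × 10⁻⁵ × 3.65 × 4,121,640,000 ≈ 168,191.8 × g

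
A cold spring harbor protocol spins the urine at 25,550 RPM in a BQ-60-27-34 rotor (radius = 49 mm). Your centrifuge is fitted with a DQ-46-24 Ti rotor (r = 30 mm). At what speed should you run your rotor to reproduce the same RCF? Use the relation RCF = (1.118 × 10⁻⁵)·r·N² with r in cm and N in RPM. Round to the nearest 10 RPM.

Original rotor: r = 49 mm = 4.9 cm
RCF_original = 1.118 × 10⁻⁵ × 4.9 × (25550)² = 1.118 × 10⁻⁵ × 4.9 × 652,802,500 ≈ 35,761.8 × g
Your rotor: r = 30 mm = 3.0 cm
35,761.8 = 1.118 × 10⁻⁵ × 3 × N²
N² = 35,761.8 / (3.354 × 10⁻⁵) = 1,066,243,292
N ≈ √1,066,243,292 ≈ 32,653.4

32650 RPM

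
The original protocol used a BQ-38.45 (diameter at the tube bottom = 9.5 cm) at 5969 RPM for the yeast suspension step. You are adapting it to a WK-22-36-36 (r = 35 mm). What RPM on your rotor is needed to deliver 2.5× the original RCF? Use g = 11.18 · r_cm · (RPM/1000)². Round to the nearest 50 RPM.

≈ 11000 RPM

Original rotor: r = 9.5 / 2 = 4.75 cm
RCF = 11.18 × r × (N/1000)²
RCF_original = 11.18 × 4.75 × (5.969)² = 11.18 × 4.75 × 35.628961 ≈ 1,892.1 × g
Target RCF = 2.5 × 1,892.1 ≈ 4,730.2 × g
Your rotor: r = 35 mm = 3.5 cm
4,730.2 = 11.18 × 3.5 × (N/1000)²
(N/1000)² = 4,730.2 / 39.13 = 120.8842
N = 1000 × √120.8842 ≈ 10,994.7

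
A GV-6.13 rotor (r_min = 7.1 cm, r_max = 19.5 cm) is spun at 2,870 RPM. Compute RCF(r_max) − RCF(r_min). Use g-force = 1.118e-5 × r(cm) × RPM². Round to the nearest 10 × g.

≈ 1140 g

ΔRCF = 1.118 × 10⁻⁵ × (r_max − r_min) × N² = 1.118 × 10⁻⁵ × 12.4 × 8,236,900 ≈ 1,141.9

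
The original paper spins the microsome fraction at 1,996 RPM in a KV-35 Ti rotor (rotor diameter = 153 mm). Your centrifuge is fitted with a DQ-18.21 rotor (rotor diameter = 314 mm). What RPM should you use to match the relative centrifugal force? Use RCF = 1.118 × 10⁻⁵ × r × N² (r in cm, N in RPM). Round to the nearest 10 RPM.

Original rotor: r = 153 mm / 2 = 76.5 mm = 7.65 cm
RCF_original = 1.118 × 10⁻⁵ × 7.65 × (1996)² = 1.118 × 10⁻⁵ × 7.65 × 3,984,016 ≈ 340.7 × g
Your rotor: r = 314 mm / 2 = 157 mm = 15.7 cm
340.7 = 1.118 × 10⁻⁵ × 15.7 × N²
N² = 340.7 / (17.5526 × 10⁻⁵) = 1,941,023
N ≈ √1,941,023 ≈ 1,393.2

≈ 1390 RPM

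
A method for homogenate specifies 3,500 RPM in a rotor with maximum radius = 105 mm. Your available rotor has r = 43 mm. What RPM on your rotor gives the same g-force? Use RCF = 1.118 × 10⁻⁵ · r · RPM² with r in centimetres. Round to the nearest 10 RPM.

5470 RPM

Original rotor: r = 105 mm = 10.5 cm
RCF_original = 1.118 × 10⁻⁵ × 10.5 × (3500)² = 1.118 × 10⁻⁵ × 10.5 × 12,250,000 ≈ 1,438 × g
Your rotor: r = 43 mm = 4.3 cm
1,438 = 1.118 × 10⁻⁵ × 4.3 × N²
N² = 1,438 / (4.8074 × 10⁻⁵) = 29,912,219
N ≈ √29,912,219 ≈ 5,469.2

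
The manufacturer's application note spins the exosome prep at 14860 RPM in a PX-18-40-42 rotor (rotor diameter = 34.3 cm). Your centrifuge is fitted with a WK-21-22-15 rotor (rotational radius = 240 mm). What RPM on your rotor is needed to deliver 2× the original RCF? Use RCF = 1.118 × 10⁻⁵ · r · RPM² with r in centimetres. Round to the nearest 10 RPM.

Original rotor: r = 34.3 / 2 = 17.15 cm
RCF_original = 1.118 × 10⁻⁵ × 17.15 × (14860)² = 1.118 × 10⁻⁵ × 17.15 × 220,819,600 ≈ 42,339.3 × g
Target RCF = 2 × 42,339.3 ≈ 84,678.6 × g
Your rotor: r = 240 mm = 24.0 cm
84,678.6 = 1.118 × 10⁻⁵ × 24 × N²
N² = 84,678.6 / (26.832 × 10⁻⁵) = 315,588,104
N ≈ √315,588,104 ≈ 17,764.8

17760 RPM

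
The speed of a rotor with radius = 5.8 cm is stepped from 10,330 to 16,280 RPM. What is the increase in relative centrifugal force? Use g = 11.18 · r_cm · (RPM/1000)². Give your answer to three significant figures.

RCF₁ = 11.18 × 5.8 × (10.33)² = 11.18 × 5.8 × 106.7089 ≈ 6,919.4 × g
RCF₂ = 11.18 × 5.8 × (16.28)² = 11.18 × 5.8 × 265.0384 ≈ 17,186.2 × g
Increase = 17,186.2 − 6,919.4 = 10,266.8

≈ 10300 g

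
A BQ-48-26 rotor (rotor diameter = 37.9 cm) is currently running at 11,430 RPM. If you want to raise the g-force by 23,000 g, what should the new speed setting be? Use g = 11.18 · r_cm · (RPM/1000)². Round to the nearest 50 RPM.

15450 RPM

r = 37.9 / 2 = 18.95 cm
Current RCF = 11.18 × 18.95 × (11.43)² = 11.18 × 18.95 × 130.6449 ≈ 27,678.6 × g
Target RCF = 27,678.6 + 23,000 = 50,678.6 × g
(N/1000)² = 50,678.6 / 211.861 = 239.2068
N = 1000 × √239.2068 ≈ 15,466.3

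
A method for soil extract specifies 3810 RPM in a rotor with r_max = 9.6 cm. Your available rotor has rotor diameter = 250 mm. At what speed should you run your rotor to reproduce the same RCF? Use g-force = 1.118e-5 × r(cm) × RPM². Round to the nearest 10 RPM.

3340 RPM

RCF_original = 1.118 × 10⁻⁵ × 9.6 × (3810)² = 1.118 × 10⁻⁵ × 9.6 × 14,516,100 ≈ 1,558 × g
Your rotor: r = 250 mm / 2 = 125 mm = 12.5 cm
1,558 = 1.118 × 10⁻⁵ × 12.5 × N²
N² = 1,558 / (13.975 × 10⁻⁵) = 11,148,479
N ≈ √11,148,479 ≈ 3,338.9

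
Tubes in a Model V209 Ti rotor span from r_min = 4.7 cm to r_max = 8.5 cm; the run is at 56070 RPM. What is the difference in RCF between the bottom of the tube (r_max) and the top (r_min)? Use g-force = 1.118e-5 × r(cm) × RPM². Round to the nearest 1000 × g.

ΔRCF = 1.118 × 10⁻⁵ × (r_max − r_min) × N² = 1.118 × 10⁻⁵ × 3.8 × 3,143,844,900 ≈ 133,563.1

ΔRCF ≈ 134000 g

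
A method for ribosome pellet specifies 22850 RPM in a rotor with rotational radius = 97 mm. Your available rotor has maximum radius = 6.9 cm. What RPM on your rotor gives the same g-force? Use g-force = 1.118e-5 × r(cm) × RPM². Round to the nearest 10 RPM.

Original rotor: r = 97 mm = 9.7 cm
RCF_original = 1.118 × 10⁻⁵ × 9.7 × (22850)² = 1.118 × 10⁻⁵ × 9.7 × 522,122,500 ≈ 56,622.1 × g
56,622.1 = 1.118 × 10⁻⁵ × 6.9 × N²
N² = 56,622.1 / (7.7142 × 10⁻⁵) = 733,998,341
N ≈ √733,998,341 ≈ 27,092.4

≈ 27090 RPM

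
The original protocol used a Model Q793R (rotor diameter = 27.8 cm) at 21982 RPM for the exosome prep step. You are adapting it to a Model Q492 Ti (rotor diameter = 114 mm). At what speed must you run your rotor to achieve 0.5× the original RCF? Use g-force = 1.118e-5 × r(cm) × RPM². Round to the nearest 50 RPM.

Original rotor: r = 27.8 / 2 = 13.9 cm
RCF_original = 1.118 × 10⁻⁵ × 13.9 × (21982)² = 1.118 × 10⁻⁵ × 13.9 × 483,208,324 ≈ 75,091.5 × g
Target RCF = 0.5 × 75,091.5 ≈ 37,545.8 × g
Your rotor: r = 114 mm / 2 = 57 mm = 5.7 cm
37,545.8 = 1.118 × 10⁻⁵ × 5.7 × N²
N² = 37,545.8 / (6.3726 × 10⁻⁵) = 589,175,533
N ≈ √589,175,533 ≈ 24,272.9

24250 RPM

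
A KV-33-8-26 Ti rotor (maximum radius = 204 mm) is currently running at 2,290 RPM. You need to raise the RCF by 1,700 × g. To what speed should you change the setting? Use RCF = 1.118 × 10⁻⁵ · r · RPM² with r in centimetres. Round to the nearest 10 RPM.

r = 204 mm = 20.4 cm
Current RCF = 1.118 × 10⁻⁵ × 20.4 × (2290)² = 1.118 × 10⁻⁵ × 20.4 × 5,244,100 ≈ 1,196 × g
Target RCF = 1,196 + 1,700 = 2,896 × g
N² = 2,896 / (22.8072 × 10⁻⁵) = 12,697,745
N ≈ √12,697,745 ≈ 3,563.4

N₂ ≈ 3560 RPM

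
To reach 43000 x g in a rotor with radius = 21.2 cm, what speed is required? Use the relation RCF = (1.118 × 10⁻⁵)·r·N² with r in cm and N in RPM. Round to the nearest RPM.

13469 RPM

43,000 = 1.118 × 10⁻⁵ × 21.2 × N²
N² = 43,000 / (23.7016 × 10⁻⁵) = 181,422,351
N ≈ √181,422,351 ≈ 13,469.3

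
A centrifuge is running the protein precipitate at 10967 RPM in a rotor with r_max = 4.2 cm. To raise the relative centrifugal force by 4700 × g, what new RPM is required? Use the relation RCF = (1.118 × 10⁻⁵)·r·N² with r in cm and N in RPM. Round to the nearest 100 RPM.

N₂ ≈ 14800 RPM

Current RCF = 1.118 × 10⁻⁵ × 4.2 × (10967)² = 1.118 × 10⁻⁵ × 4.2 × 120,275,089 ≈ 5,647.6 × g
Target RCF = 5,647.6 + 4,700 = 10,347.6 × g
N² = 10,347.6 / (4.6956 × 10⁻⁵) = 220,368,004
N ≈ √220,368,004 ≈ 14,844.8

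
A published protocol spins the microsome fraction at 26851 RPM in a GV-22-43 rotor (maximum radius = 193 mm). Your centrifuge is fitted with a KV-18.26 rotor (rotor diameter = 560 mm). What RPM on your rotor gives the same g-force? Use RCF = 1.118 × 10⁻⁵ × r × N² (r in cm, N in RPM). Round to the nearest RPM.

Original rotor: r = 193 mm = 19.3 cm
RCF_original = 1.118 × 10⁻⁵ × 19.3 × (26851)² = 1.118 × 10⁻⁵ × 19.3 × 720,976,201 ≈ 155,567.9 × g
Your rotor: r = 560 mm / 2 = 280 mm = 28 cm
155,567.9 = 1.118 × 10⁻⁵ × 28 × N²
N² = 155,567.9 / (31.304 × 10⁻⁵) = 496,958,536
N ≈ √496,958,536 ≈ 22,292.6

≈ 22293 RPM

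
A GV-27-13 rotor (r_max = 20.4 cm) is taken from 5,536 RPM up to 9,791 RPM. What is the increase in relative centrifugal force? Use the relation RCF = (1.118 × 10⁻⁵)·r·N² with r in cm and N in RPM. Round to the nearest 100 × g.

RCF₁ = 1.118 × 10⁻⁵ × 20.4 × (5536)² = 1.118 × 10⁻⁵ × 20.4 × 30,647,296 ≈ 6,989.8 × g
RCF₂ = 1.118 × 10⁻⁵ × 20.4 × (9791)² = 1.118 × 10⁻⁵ × 20.4 × 95,863,681 ≈ 21,863.8 × g
Increase = 21,863.8 − 6,989.8 = 14,874

14900 g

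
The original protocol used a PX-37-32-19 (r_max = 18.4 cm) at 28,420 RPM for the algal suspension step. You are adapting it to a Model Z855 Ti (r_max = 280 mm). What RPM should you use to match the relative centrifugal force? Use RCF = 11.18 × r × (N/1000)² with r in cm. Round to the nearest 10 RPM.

RCF = 11.18 × r × (N/1000)²
RCF_original = 11.18 × 18.4 × (28.42)² = 11.18 × 18.4 × 807.6964 ≈ 166,152.8 × g
Your rotor: r = 280 mm = 28.0 cm
166,152.8 = 11.18 × 28 × (N/1000)²
(N/1000)² = 166,152.8 / 313.04 = 530.7718
N = 1000 × √530.7718 ≈ 23,038.5

23040 RPM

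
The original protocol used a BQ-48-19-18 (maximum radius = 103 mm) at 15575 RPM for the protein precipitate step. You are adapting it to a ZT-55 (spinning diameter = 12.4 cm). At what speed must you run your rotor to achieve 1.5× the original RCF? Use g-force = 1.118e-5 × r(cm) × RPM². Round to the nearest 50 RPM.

24600 RPM

Original rotor: r = 103 mm = 10.3 cm
RCF = 1.118 × 10⁻⁵ × r × N²
RCF_original = 1.118 × 10⁻⁵ × 10.3 × (15575)² = 1.118 × 10⁻⁵ × 10.3 × 242,580,625 ≈ 27,934.1 × g
Target RCF = 1.5 × 27,934.1 ≈ 41,901.1 × g
Your rotor: r = 12.4 / 2 = 6.2 cm
41,901.1 = 1.118 × 10⁻⁵ × 6.2 × N²
N² = 41,901.1 / (6.9316 × 10⁻⁵) = 604,493,912
N ≈ √604,493,912 ≈ 24,586.5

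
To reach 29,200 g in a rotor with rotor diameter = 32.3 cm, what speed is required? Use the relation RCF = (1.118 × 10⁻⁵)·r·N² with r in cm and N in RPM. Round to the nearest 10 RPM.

r = 32.3 / 2 = 16.15 cm
RCF = 1.118 × 10⁻⁵ × r × N²
29,200 = 1.118 × 10⁻⁵ × 16.15 × N²
N² = 29,200 / (18.0557 × 10⁻⁵) = 161,721,783
N ≈ √161,721,783 ≈ 12,717.0

12720 RPM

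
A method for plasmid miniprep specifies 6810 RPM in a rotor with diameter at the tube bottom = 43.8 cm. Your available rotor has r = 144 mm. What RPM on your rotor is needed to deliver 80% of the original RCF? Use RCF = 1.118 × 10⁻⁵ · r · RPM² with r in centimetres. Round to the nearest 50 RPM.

≈ 7500 RPM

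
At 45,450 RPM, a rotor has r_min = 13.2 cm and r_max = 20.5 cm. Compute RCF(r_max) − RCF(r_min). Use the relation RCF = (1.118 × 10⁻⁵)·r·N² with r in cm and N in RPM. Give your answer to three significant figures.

≈ 169000 x g

RCF_max = 1.118 × 10⁻⁵ × 20.5 × (45450)² = 1.118 × 10⁻⁵ × 20.5 × 2,065,702,500 ≈ 473,438.4 × g
RCF_min = 1.118 × 10⁻⁵ × 13.2 × (45450)² = 1.118 × 10⁻⁵ × 13.2 × 2,065,702,500 ≈ 304,848.1 × g
ΔRCF = 473,438.4 − 304,848.1 = 168,590.3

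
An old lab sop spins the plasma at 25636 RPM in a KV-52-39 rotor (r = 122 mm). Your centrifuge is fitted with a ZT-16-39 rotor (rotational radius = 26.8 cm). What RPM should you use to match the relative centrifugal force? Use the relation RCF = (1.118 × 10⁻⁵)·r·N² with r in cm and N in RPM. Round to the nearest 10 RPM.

≈ 17300 RPM

Original rotor: r = 122 mm = 12.2 cm
RCF = 1.118 × 10⁻⁵ × r × N²
RCF_original = 1.118 × 10⁻⁵ × 12.2 × (25636)² = 1.118 × 10⁻⁵ × 12.2 × 657,204,496 ≈ 89,640.1 × g
89,640.1 = 1.118 × 10⁻⁵ × 26.8 × N²
N² = 89,640.1 / (29.9624 × 10⁻⁵) = 299,175,300
N ≈ √299,175,300 ≈ 17,296.7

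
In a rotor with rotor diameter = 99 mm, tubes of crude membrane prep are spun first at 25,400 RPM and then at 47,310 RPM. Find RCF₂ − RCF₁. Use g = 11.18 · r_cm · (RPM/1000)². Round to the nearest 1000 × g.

88000 g

r = 99 mm / 2 = 49.5 mm = 4.95 cm
RCF₁ = 11.18 × 4.95 × (25.4)² = 11.18 × 4.95 × 645.16 ≈ 35,703.8 × g
RCF₂ = 11.18 × 4.95 × (47.31)² = 11.18 × 4.95 × 2,238.2361 ≈ 123,866.2 × g
Increase = 123,866.2 − 35,703.8 = 88,162.4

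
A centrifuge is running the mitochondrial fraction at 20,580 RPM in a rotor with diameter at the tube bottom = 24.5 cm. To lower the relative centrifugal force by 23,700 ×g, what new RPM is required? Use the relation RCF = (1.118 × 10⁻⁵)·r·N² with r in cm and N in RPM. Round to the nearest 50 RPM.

N₂ ≈ 15850 RPM

r = 24.5 / 2 = 12.25 cm
Current RCF = 1.118 × 10⁻⁵ × 12.25 × (20580)² = 1.118 × 10⁻⁵ × 12.25 × 423,536,400 ≈ 58,005.4 × g
Target RCF = 58,005.4 − 23,700 = 34,305.4 × g
N² = 34,305.4 / (13.6955 × 10⁻⁵) = 250,486,656
N ≈ √250,486,656 ≈ 15,826.8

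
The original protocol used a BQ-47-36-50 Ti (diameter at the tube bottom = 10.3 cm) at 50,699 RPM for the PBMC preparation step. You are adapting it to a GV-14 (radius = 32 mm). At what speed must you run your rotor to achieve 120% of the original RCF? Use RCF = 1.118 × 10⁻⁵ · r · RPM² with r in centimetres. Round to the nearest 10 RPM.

Original rotor: r = 10.3 / 2 = 5.15 cm
RCF_original = 1.118 × 10⁻⁵ × 5.15 × (50699)² = 1.118 × 10⁻⁵ × 5.15 × 2,570,388,601 ≈ 147,995.3 × g
Target RCF = 1.2 × 147,995.3 ≈ 177,594.4 × g
Your rotor: r = 32 mm = 3.2 cm
177,594.4 = 1.118 × 10⁻⁵ × 3.2 × N²
N² = 177,594.4 / (3.5776 × 10⁻⁵) = 4,964,065,295
N ≈ √4,964,065,295 ≈ 70,456.1

≈ 70460 RPM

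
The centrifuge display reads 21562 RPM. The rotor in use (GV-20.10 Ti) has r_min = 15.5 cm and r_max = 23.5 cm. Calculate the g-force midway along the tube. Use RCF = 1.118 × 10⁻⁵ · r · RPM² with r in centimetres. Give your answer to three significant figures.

RCF ≈ 101000 g

r_avg = (15.5 + 23.5) / 2 = 19.5 cm
RCF = 1.118 × 10⁻⁵ × r × N²
RCF = 1.118 × 10⁻⁵ × 19.5 × (21562)² = 1.118 × 10⁻⁵ × 19.5 × 464,919,844 ≈ 101,357.2 × g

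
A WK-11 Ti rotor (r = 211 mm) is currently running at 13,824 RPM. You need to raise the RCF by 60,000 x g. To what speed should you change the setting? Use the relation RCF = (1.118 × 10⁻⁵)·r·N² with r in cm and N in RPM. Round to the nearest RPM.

≈ 21106 RPM

r = 211 mm = 21.1 cm
Current RCF = 1.118 × 10⁻⁵ × 21.1 × (13824)² = 1.118 × 10⁻⁵ × 21.1 × 191,102,976 ≈ 45,080.8 × g
Target RCF = 45,080.8 + 60,000 = 105,080.8 × g
N² = 105,080.8 / (23.5898 × 10⁻⁵) = 445,450,152
N ≈ √445,450,152 ≈ 21,105.7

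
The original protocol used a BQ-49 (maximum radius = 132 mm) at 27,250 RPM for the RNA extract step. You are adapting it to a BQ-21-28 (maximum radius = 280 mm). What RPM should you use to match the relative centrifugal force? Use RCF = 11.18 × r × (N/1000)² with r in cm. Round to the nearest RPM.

Original rotor: r = 132 mm = 13.2 cm
RCF_original = 11.18 × 13.2 × (27.25)² = 11.18 × 13.2 × 742.5625 ≈ 109,584.4 × g
Your rotor: r = 280 mm = 28.0 cm
109,584.4 = 11.18 × 28 × (N/1000)²
(N/1000)² = 109,584.4 / 313.04 = 350.0652
N = 1000 × √350.0652 ≈ 18,710.0

18710 RPM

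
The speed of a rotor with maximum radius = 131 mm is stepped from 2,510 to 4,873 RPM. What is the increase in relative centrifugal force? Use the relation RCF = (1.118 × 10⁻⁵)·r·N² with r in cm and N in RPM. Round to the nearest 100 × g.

r = 131 mm = 13.1 cm
RCF₁ = 1.118 × 10⁻⁵ × 13.1 × (2510)² = 1.118 × 10⁻⁵ × 13.1 × 6,300,100 ≈ 922.7 × g
RCF₂ = 1.118 × 10⁻⁵ × 13.1 × (4873)² = 1.118 × 10⁻⁵ × 13.1 × 23,746,129 ≈ 3,477.8 × g
Increase = 3,477.8 − 922.7 = 2,555.1

≈ 2600 x g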